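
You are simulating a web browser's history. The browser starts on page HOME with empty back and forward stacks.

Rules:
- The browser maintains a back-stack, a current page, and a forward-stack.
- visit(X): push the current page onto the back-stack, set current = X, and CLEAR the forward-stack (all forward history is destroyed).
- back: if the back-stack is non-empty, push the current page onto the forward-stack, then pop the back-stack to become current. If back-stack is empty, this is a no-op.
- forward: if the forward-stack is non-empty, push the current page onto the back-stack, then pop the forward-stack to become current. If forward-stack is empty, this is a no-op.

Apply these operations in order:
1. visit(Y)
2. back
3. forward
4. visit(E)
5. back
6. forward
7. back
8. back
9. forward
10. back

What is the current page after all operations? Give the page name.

Answer: HOME

Derivation:
After 1 (visit(Y)): cur=Y back=1 fwd=0
After 2 (back): cur=HOME back=0 fwd=1
After 3 (forward): cur=Y back=1 fwd=0
After 4 (visit(E)): cur=E back=2 fwd=0
After 5 (back): cur=Y back=1 fwd=1
After 6 (forward): cur=E back=2 fwd=0
After 7 (back): cur=Y back=1 fwd=1
After 8 (back): cur=HOME back=0 fwd=2
After 9 (forward): cur=Y back=1 fwd=1
After 10 (back): cur=HOME back=0 fwd=2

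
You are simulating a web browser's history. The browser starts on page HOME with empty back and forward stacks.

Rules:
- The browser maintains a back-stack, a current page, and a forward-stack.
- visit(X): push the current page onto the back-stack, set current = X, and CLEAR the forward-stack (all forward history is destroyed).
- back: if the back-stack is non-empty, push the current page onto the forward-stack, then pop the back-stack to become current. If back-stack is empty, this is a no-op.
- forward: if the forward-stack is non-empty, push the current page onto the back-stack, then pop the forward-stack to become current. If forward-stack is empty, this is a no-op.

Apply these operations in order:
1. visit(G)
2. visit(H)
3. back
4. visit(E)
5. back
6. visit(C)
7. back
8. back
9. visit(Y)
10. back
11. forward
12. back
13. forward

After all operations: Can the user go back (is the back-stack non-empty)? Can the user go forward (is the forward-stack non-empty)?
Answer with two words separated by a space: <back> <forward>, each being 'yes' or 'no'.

Answer: yes no

Derivation:
After 1 (visit(G)): cur=G back=1 fwd=0
After 2 (visit(H)): cur=H back=2 fwd=0
After 3 (back): cur=G back=1 fwd=1
After 4 (visit(E)): cur=E back=2 fwd=0
After 5 (back): cur=G back=1 fwd=1
After 6 (visit(C)): cur=C back=2 fwd=0
After 7 (back): cur=G back=1 fwd=1
After 8 (back): cur=HOME back=0 fwd=2
After 9 (visit(Y)): cur=Y back=1 fwd=0
After 10 (back): cur=HOME back=0 fwd=1
After 11 (forward): cur=Y back=1 fwd=0
After 12 (back): cur=HOME back=0 fwd=1
After 13 (forward): cur=Y back=1 fwd=0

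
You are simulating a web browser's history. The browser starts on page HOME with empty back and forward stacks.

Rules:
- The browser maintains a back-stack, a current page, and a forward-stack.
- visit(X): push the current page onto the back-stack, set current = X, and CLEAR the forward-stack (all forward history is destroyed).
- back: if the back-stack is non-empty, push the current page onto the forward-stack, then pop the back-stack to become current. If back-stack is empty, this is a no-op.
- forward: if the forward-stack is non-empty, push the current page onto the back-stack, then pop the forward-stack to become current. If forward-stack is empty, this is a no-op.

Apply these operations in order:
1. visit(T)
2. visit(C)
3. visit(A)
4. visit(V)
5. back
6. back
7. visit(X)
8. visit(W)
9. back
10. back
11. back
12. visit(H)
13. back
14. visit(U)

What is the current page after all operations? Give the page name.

After 1 (visit(T)): cur=T back=1 fwd=0
After 2 (visit(C)): cur=C back=2 fwd=0
After 3 (visit(A)): cur=A back=3 fwd=0
After 4 (visit(V)): cur=V back=4 fwd=0
After 5 (back): cur=A back=3 fwd=1
After 6 (back): cur=C back=2 fwd=2
After 7 (visit(X)): cur=X back=3 fwd=0
After 8 (visit(W)): cur=W back=4 fwd=0
After 9 (back): cur=X back=3 fwd=1
After 10 (back): cur=C back=2 fwd=2
After 11 (back): cur=T back=1 fwd=3
After 12 (visit(H)): cur=H back=2 fwd=0
After 13 (back): cur=T back=1 fwd=1
After 14 (visit(U)): cur=U back=2 fwd=0

Answer: U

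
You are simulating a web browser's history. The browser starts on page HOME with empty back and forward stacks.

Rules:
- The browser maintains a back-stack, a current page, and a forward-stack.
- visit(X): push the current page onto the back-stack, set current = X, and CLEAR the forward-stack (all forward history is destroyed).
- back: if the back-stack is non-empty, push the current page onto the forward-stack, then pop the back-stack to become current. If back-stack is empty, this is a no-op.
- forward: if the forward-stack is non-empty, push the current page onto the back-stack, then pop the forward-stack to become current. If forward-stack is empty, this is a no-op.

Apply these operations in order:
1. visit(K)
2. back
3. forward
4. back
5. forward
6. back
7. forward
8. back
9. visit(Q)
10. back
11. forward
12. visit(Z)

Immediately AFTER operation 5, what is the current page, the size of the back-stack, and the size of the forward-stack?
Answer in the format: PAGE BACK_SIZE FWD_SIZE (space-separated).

After 1 (visit(K)): cur=K back=1 fwd=0
After 2 (back): cur=HOME back=0 fwd=1
After 3 (forward): cur=K back=1 fwd=0
After 4 (back): cur=HOME back=0 fwd=1
After 5 (forward): cur=K back=1 fwd=0

K 1 0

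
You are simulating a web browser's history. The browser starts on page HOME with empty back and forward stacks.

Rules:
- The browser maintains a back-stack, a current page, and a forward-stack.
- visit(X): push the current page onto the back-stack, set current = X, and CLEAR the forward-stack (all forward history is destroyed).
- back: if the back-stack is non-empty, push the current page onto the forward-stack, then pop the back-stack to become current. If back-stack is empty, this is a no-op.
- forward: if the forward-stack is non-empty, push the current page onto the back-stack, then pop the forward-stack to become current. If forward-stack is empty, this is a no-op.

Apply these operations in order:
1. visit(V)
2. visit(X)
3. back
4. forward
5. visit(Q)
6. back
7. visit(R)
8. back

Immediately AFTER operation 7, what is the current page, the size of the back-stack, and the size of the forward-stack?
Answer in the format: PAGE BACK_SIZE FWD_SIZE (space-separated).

After 1 (visit(V)): cur=V back=1 fwd=0
After 2 (visit(X)): cur=X back=2 fwd=0
After 3 (back): cur=V back=1 fwd=1
After 4 (forward): cur=X back=2 fwd=0
After 5 (visit(Q)): cur=Q back=3 fwd=0
After 6 (back): cur=X back=2 fwd=1
After 7 (visit(R)): cur=R back=3 fwd=0

R 3 0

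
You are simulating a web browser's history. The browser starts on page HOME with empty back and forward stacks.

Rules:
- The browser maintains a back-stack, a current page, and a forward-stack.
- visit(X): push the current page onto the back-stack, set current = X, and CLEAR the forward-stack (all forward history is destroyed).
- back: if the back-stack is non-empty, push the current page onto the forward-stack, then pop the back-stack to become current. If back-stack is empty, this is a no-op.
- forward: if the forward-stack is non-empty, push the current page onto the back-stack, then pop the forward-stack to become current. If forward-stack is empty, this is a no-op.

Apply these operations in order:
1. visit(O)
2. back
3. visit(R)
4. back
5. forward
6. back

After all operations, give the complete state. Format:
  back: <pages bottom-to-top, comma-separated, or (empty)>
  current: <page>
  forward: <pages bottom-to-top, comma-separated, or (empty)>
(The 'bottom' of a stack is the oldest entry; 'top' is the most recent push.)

After 1 (visit(O)): cur=O back=1 fwd=0
After 2 (back): cur=HOME back=0 fwd=1
After 3 (visit(R)): cur=R back=1 fwd=0
After 4 (back): cur=HOME back=0 fwd=1
After 5 (forward): cur=R back=1 fwd=0
After 6 (back): cur=HOME back=0 fwd=1

Answer: back: (empty)
current: HOME
forward: R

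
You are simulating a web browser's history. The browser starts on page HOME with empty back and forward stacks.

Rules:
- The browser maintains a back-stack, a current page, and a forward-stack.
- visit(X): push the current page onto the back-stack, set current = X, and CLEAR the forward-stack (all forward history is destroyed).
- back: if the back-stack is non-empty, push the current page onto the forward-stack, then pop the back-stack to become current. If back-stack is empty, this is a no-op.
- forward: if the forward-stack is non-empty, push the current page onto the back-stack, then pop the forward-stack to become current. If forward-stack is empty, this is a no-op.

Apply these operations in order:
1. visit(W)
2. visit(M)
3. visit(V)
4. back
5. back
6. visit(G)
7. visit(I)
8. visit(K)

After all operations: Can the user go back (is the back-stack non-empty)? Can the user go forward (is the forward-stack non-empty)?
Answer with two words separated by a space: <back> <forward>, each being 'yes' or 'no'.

After 1 (visit(W)): cur=W back=1 fwd=0
After 2 (visit(M)): cur=M back=2 fwd=0
After 3 (visit(V)): cur=V back=3 fwd=0
After 4 (back): cur=M back=2 fwd=1
After 5 (back): cur=W back=1 fwd=2
After 6 (visit(G)): cur=G back=2 fwd=0
After 7 (visit(I)): cur=I back=3 fwd=0
After 8 (visit(K)): cur=K back=4 fwd=0

Answer: yes no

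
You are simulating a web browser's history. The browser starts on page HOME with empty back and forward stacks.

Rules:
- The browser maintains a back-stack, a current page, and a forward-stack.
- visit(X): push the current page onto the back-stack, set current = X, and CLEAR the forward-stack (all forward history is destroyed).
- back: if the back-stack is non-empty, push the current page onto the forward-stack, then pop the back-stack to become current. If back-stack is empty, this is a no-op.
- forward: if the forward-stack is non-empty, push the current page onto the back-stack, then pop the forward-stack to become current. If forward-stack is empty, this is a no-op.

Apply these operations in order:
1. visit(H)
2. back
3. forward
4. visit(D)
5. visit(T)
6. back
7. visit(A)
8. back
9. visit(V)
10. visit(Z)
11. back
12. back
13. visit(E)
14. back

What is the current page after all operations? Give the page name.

Answer: D

Derivation:
After 1 (visit(H)): cur=H back=1 fwd=0
After 2 (back): cur=HOME back=0 fwd=1
After 3 (forward): cur=H back=1 fwd=0
After 4 (visit(D)): cur=D back=2 fwd=0
After 5 (visit(T)): cur=T back=3 fwd=0
After 6 (back): cur=D back=2 fwd=1
After 7 (visit(A)): cur=A back=3 fwd=0
After 8 (back): cur=D back=2 fwd=1
After 9 (visit(V)): cur=V back=3 fwd=0
After 10 (visit(Z)): cur=Z back=4 fwd=0
After 11 (back): cur=V back=3 fwd=1
After 12 (back): cur=D back=2 fwd=2
After 13 (visit(E)): cur=E back=3 fwd=0
After 14 (back): cur=D back=2 fwd=1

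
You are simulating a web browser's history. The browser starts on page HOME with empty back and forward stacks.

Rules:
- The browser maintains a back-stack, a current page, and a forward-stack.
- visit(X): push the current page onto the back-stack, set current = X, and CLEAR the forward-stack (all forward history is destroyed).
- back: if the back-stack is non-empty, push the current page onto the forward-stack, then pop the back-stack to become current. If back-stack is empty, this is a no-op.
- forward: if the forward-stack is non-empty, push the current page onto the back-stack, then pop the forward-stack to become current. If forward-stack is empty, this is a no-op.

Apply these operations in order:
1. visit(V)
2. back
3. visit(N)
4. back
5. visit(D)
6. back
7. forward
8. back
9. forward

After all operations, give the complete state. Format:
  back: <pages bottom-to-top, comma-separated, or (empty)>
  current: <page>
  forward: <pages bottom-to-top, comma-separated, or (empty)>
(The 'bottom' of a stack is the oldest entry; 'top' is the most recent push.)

After 1 (visit(V)): cur=V back=1 fwd=0
After 2 (back): cur=HOME back=0 fwd=1
After 3 (visit(N)): cur=N back=1 fwd=0
After 4 (back): cur=HOME back=0 fwd=1
After 5 (visit(D)): cur=D back=1 fwd=0
After 6 (back): cur=HOME back=0 fwd=1
After 7 (forward): cur=D back=1 fwd=0
After 8 (back): cur=HOME back=0 fwd=1
After 9 (forward): cur=D back=1 fwd=0

Answer: back: HOME
current: D
forward: (empty)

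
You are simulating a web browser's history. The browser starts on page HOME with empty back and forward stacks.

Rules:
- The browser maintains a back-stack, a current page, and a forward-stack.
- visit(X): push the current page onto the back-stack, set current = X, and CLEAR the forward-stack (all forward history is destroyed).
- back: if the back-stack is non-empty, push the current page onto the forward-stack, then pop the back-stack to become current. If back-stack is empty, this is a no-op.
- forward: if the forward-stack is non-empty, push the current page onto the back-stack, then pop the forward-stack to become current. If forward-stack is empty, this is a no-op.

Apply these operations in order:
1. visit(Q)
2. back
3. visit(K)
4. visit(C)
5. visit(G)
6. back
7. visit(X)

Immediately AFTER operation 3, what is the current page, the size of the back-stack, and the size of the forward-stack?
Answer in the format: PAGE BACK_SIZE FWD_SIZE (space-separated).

After 1 (visit(Q)): cur=Q back=1 fwd=0
After 2 (back): cur=HOME back=0 fwd=1
After 3 (visit(K)): cur=K back=1 fwd=0

K 1 0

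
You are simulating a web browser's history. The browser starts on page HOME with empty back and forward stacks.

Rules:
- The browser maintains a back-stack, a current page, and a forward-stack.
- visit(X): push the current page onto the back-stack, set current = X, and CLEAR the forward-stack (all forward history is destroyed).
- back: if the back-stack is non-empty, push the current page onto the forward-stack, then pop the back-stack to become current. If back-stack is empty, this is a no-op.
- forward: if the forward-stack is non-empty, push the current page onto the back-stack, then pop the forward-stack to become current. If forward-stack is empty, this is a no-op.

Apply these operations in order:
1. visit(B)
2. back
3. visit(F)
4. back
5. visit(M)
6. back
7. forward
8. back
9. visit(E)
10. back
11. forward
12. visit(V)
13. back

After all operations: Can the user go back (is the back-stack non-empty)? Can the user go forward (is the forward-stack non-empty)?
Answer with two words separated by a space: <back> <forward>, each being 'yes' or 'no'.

Answer: yes yes

Derivation:
After 1 (visit(B)): cur=B back=1 fwd=0
After 2 (back): cur=HOME back=0 fwd=1
After 3 (visit(F)): cur=F back=1 fwd=0
After 4 (back): cur=HOME back=0 fwd=1
After 5 (visit(M)): cur=M back=1 fwd=0
After 6 (back): cur=HOME back=0 fwd=1
After 7 (forward): cur=M back=1 fwd=0
After 8 (back): cur=HOME back=0 fwd=1
After 9 (visit(E)): cur=E back=1 fwd=0
After 10 (back): cur=HOME back=0 fwd=1
After 11 (forward): cur=E back=1 fwd=0
After 12 (visit(V)): cur=V back=2 fwd=0
After 13 (back): cur=E back=1 fwd=1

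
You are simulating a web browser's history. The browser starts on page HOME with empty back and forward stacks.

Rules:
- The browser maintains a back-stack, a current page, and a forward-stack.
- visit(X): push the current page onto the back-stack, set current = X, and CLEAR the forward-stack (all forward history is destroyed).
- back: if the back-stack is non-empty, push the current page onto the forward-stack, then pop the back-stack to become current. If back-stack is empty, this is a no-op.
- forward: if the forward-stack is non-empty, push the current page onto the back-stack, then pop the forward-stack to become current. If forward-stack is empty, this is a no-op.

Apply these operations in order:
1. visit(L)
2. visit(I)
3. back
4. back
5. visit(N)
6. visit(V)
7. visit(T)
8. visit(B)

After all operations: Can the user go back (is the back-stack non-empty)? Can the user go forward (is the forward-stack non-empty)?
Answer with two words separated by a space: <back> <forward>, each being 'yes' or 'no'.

After 1 (visit(L)): cur=L back=1 fwd=0
After 2 (visit(I)): cur=I back=2 fwd=0
After 3 (back): cur=L back=1 fwd=1
After 4 (back): cur=HOME back=0 fwd=2
After 5 (visit(N)): cur=N back=1 fwd=0
After 6 (visit(V)): cur=V back=2 fwd=0
After 7 (visit(T)): cur=T back=3 fwd=0
After 8 (visit(B)): cur=B back=4 fwd=0

Answer: yes no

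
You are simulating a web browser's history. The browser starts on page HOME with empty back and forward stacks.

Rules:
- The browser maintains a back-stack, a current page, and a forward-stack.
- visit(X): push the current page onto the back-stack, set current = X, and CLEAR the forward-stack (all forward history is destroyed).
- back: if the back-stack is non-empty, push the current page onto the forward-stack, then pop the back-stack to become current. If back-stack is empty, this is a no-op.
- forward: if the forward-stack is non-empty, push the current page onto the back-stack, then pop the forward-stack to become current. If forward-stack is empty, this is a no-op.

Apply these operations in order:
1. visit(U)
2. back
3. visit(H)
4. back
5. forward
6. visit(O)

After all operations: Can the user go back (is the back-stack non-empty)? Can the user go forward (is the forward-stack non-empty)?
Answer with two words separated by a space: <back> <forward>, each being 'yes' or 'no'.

After 1 (visit(U)): cur=U back=1 fwd=0
After 2 (back): cur=HOME back=0 fwd=1
After 3 (visit(H)): cur=H back=1 fwd=0
After 4 (back): cur=HOME back=0 fwd=1
After 5 (forward): cur=H back=1 fwd=0
After 6 (visit(O)): cur=O back=2 fwd=0

Answer: yes no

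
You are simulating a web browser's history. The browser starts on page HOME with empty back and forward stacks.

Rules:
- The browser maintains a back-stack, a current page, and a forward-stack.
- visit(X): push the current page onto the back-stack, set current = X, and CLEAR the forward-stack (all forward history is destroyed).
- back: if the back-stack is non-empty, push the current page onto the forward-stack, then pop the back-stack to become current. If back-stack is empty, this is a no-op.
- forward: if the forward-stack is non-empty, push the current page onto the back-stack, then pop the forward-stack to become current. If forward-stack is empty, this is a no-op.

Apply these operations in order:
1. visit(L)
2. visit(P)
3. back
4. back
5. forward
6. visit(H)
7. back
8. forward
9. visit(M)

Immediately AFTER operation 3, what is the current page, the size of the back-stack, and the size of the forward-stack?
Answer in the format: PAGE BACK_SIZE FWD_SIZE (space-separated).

After 1 (visit(L)): cur=L back=1 fwd=0
After 2 (visit(P)): cur=P back=2 fwd=0
After 3 (back): cur=L back=1 fwd=1

L 1 1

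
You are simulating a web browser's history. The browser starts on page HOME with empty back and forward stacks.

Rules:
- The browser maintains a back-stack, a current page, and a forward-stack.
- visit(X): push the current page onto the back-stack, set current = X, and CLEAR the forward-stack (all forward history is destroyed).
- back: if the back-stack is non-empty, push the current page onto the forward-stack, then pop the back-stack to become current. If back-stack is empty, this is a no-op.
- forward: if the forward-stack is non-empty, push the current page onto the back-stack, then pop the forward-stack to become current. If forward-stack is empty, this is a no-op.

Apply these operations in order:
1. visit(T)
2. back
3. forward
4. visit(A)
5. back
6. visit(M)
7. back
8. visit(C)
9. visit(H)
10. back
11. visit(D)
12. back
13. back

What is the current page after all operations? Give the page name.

Answer: T

Derivation:
After 1 (visit(T)): cur=T back=1 fwd=0
After 2 (back): cur=HOME back=0 fwd=1
After 3 (forward): cur=T back=1 fwd=0
After 4 (visit(A)): cur=A back=2 fwd=0
After 5 (back): cur=T back=1 fwd=1
After 6 (visit(M)): cur=M back=2 fwd=0
After 7 (back): cur=T back=1 fwd=1
After 8 (visit(C)): cur=C back=2 fwd=0
After 9 (visit(H)): cur=H back=3 fwd=0
After 10 (back): cur=C back=2 fwd=1
After 11 (visit(D)): cur=D back=3 fwd=0
After 12 (back): cur=C back=2 fwd=1
After 13 (back): cur=T back=1 fwd=2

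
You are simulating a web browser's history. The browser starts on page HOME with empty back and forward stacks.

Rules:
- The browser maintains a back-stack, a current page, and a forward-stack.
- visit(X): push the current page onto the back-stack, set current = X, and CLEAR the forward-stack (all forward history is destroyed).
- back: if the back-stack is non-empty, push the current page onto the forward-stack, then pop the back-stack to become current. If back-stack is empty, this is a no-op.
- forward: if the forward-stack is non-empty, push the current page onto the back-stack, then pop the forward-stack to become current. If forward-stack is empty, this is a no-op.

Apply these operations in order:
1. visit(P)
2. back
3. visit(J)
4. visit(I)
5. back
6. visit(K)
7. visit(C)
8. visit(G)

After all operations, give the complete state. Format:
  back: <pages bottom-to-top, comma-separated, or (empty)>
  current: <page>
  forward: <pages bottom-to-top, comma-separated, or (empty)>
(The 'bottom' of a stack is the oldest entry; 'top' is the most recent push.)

After 1 (visit(P)): cur=P back=1 fwd=0
After 2 (back): cur=HOME back=0 fwd=1
After 3 (visit(J)): cur=J back=1 fwd=0
After 4 (visit(I)): cur=I back=2 fwd=0
After 5 (back): cur=J back=1 fwd=1
After 6 (visit(K)): cur=K back=2 fwd=0
After 7 (visit(C)): cur=C back=3 fwd=0
After 8 (visit(G)): cur=G back=4 fwd=0

Answer: back: HOME,J,K,C
current: G
forward: (empty)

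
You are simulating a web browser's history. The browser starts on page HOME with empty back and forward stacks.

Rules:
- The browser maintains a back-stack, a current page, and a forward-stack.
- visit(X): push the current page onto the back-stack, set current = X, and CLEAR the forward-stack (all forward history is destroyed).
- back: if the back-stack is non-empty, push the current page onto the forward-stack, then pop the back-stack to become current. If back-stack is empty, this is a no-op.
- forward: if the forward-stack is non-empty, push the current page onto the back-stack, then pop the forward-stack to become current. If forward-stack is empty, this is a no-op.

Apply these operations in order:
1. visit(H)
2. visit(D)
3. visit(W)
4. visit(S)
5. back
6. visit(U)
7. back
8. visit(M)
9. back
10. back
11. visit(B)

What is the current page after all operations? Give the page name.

After 1 (visit(H)): cur=H back=1 fwd=0
After 2 (visit(D)): cur=D back=2 fwd=0
After 3 (visit(W)): cur=W back=3 fwd=0
After 4 (visit(S)): cur=S back=4 fwd=0
After 5 (back): cur=W back=3 fwd=1
After 6 (visit(U)): cur=U back=4 fwd=0
After 7 (back): cur=W back=3 fwd=1
After 8 (visit(M)): cur=M back=4 fwd=0
After 9 (back): cur=W back=3 fwd=1
After 10 (back): cur=D back=2 fwd=2
After 11 (visit(B)): cur=B back=3 fwd=0

Answer: B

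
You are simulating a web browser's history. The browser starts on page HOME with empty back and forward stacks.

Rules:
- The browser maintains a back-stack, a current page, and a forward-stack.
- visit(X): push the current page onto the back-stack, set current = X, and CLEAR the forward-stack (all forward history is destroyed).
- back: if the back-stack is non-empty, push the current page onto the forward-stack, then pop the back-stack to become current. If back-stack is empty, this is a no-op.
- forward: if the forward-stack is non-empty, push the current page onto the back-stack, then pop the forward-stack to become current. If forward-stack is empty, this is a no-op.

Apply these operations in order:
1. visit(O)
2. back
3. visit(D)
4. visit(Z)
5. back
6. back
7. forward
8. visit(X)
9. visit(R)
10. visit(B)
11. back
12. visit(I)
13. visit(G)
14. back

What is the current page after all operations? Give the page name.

Answer: I

Derivation:
After 1 (visit(O)): cur=O back=1 fwd=0
After 2 (back): cur=HOME back=0 fwd=1
After 3 (visit(D)): cur=D back=1 fwd=0
After 4 (visit(Z)): cur=Z back=2 fwd=0
After 5 (back): cur=D back=1 fwd=1
After 6 (back): cur=HOME back=0 fwd=2
After 7 (forward): cur=D back=1 fwd=1
After 8 (visit(X)): cur=X back=2 fwd=0
After 9 (visit(R)): cur=R back=3 fwd=0
After 10 (visit(B)): cur=B back=4 fwd=0
After 11 (back): cur=R back=3 fwd=1
After 12 (visit(I)): cur=I back=4 fwd=0
After 13 (visit(G)): cur=G back=5 fwd=0
After 14 (back): cur=I back=4 fwd=1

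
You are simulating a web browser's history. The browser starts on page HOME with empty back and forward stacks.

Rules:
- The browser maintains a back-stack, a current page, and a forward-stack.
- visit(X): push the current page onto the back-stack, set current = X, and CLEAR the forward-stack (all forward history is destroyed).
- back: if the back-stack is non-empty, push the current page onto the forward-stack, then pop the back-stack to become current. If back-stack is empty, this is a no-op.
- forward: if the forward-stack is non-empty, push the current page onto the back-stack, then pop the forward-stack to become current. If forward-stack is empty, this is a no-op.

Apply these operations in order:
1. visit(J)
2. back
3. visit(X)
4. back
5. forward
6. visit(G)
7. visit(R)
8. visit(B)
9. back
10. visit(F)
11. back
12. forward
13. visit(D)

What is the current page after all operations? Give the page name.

Answer: D

Derivation:
After 1 (visit(J)): cur=J back=1 fwd=0
After 2 (back): cur=HOME back=0 fwd=1
After 3 (visit(X)): cur=X back=1 fwd=0
After 4 (back): cur=HOME back=0 fwd=1
After 5 (forward): cur=X back=1 fwd=0
After 6 (visit(G)): cur=G back=2 fwd=0
After 7 (visit(R)): cur=R back=3 fwd=0
After 8 (visit(B)): cur=B back=4 fwd=0
After 9 (back): cur=R back=3 fwd=1
After 10 (visit(F)): cur=F back=4 fwd=0
After 11 (back): cur=R back=3 fwd=1
After 12 (forward): cur=F back=4 fwd=0
After 13 (visit(D)): cur=D back=5 fwd=0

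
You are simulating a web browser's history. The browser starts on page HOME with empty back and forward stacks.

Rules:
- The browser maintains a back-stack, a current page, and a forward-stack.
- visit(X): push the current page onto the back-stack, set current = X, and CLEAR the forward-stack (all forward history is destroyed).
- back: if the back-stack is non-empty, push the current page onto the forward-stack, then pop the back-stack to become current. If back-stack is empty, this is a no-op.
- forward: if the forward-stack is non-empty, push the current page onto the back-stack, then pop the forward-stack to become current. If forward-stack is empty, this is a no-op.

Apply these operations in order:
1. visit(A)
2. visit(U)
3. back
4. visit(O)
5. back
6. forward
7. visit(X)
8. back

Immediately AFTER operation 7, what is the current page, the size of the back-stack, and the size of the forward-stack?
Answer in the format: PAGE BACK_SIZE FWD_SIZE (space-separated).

After 1 (visit(A)): cur=A back=1 fwd=0
After 2 (visit(U)): cur=U back=2 fwd=0
After 3 (back): cur=A back=1 fwd=1
After 4 (visit(O)): cur=O back=2 fwd=0
After 5 (back): cur=A back=1 fwd=1
After 6 (forward): cur=O back=2 fwd=0
After 7 (visit(X)): cur=X back=3 fwd=0

X 3 0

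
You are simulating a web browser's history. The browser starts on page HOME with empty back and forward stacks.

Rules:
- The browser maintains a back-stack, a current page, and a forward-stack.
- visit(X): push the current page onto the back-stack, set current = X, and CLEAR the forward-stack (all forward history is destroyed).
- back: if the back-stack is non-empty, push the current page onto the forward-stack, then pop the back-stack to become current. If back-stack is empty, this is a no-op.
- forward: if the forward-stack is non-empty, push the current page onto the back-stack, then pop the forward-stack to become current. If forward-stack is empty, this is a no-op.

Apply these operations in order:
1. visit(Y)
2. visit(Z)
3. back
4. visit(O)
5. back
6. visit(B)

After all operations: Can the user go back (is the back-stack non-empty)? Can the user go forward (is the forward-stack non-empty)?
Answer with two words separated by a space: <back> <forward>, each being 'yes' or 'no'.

After 1 (visit(Y)): cur=Y back=1 fwd=0
After 2 (visit(Z)): cur=Z back=2 fwd=0
After 3 (back): cur=Y back=1 fwd=1
After 4 (visit(O)): cur=O back=2 fwd=0
After 5 (back): cur=Y back=1 fwd=1
After 6 (visit(B)): cur=B back=2 fwd=0

Answer: yes no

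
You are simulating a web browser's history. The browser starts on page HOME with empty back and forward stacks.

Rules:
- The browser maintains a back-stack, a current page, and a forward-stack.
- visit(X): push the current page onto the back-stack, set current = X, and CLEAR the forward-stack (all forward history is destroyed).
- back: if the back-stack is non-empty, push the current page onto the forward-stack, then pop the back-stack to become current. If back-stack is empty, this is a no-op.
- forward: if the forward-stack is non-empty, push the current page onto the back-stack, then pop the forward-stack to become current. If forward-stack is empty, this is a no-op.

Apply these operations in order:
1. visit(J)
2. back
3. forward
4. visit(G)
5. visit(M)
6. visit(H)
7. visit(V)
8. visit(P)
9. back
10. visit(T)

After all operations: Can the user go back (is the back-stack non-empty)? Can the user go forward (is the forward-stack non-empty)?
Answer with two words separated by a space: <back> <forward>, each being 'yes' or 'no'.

Answer: yes no

Derivation:
After 1 (visit(J)): cur=J back=1 fwd=0
After 2 (back): cur=HOME back=0 fwd=1
After 3 (forward): cur=J back=1 fwd=0
After 4 (visit(G)): cur=G back=2 fwd=0
After 5 (visit(M)): cur=M back=3 fwd=0
After 6 (visit(H)): cur=H back=4 fwd=0
After 7 (visit(V)): cur=V back=5 fwd=0
After 8 (visit(P)): cur=P back=6 fwd=0
After 9 (back): cur=V back=5 fwd=1
After 10 (visit(T)): cur=T back=6 fwd=0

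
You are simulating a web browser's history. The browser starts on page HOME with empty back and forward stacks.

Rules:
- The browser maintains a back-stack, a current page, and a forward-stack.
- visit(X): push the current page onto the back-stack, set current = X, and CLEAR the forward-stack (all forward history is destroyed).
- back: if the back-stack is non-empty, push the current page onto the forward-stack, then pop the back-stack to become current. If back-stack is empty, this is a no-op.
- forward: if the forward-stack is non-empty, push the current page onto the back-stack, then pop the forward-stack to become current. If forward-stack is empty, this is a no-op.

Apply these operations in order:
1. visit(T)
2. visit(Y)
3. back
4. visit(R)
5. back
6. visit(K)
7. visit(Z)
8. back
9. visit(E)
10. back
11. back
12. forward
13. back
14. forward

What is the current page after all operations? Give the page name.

After 1 (visit(T)): cur=T back=1 fwd=0
After 2 (visit(Y)): cur=Y back=2 fwd=0
After 3 (back): cur=T back=1 fwd=1
After 4 (visit(R)): cur=R back=2 fwd=0
After 5 (back): cur=T back=1 fwd=1
After 6 (visit(K)): cur=K back=2 fwd=0
After 7 (visit(Z)): cur=Z back=3 fwd=0
After 8 (back): cur=K back=2 fwd=1
After 9 (visit(E)): cur=E back=3 fwd=0
After 10 (back): cur=K back=2 fwd=1
After 11 (back): cur=T back=1 fwd=2
After 12 (forward): cur=K back=2 fwd=1
After 13 (back): cur=T back=1 fwd=2
After 14 (forward): cur=K back=2 fwd=1

Answer: K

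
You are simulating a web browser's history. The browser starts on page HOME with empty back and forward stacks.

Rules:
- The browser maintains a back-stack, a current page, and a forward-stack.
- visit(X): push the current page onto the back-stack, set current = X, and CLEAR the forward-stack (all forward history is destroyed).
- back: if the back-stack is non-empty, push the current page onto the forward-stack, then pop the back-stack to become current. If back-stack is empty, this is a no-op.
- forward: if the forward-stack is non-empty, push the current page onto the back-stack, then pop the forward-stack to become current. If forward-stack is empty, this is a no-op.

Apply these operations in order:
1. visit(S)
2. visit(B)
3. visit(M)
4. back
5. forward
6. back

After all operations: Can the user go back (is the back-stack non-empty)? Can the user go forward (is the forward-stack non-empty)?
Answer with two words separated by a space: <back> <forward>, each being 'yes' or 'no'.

Answer: yes yes

Derivation:
After 1 (visit(S)): cur=S back=1 fwd=0
After 2 (visit(B)): cur=B back=2 fwd=0
After 3 (visit(M)): cur=M back=3 fwd=0
After 4 (back): cur=B back=2 fwd=1
After 5 (forward): cur=M back=3 fwd=0
After 6 (back): cur=B back=2 fwd=1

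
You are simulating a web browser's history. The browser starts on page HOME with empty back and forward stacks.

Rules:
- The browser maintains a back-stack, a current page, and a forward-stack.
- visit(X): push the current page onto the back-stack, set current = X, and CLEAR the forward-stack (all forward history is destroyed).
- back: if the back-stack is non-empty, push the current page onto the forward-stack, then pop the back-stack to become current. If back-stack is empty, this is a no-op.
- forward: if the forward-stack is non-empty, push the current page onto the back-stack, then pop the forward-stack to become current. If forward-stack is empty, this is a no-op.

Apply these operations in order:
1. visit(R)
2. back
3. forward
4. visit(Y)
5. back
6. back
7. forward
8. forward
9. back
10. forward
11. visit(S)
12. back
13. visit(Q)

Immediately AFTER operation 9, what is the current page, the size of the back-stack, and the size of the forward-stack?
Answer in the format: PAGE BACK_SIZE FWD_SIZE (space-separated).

After 1 (visit(R)): cur=R back=1 fwd=0
After 2 (back): cur=HOME back=0 fwd=1
After 3 (forward): cur=R back=1 fwd=0
After 4 (visit(Y)): cur=Y back=2 fwd=0
After 5 (back): cur=R back=1 fwd=1
After 6 (back): cur=HOME back=0 fwd=2
After 7 (forward): cur=R back=1 fwd=1
After 8 (forward): cur=Y back=2 fwd=0
After 9 (back): cur=R back=1 fwd=1

R 1 1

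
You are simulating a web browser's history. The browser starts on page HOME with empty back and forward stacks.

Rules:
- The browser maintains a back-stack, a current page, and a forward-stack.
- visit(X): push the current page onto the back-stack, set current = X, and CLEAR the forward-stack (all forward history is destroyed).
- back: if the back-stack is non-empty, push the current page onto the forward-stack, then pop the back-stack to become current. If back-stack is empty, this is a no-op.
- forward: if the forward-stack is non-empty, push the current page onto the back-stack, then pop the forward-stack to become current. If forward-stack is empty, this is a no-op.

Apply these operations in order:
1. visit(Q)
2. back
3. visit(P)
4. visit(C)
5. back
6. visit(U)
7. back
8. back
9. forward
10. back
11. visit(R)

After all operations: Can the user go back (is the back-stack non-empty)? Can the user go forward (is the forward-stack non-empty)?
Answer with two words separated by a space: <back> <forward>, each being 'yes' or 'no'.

After 1 (visit(Q)): cur=Q back=1 fwd=0
After 2 (back): cur=HOME back=0 fwd=1
After 3 (visit(P)): cur=P back=1 fwd=0
After 4 (visit(C)): cur=C back=2 fwd=0
After 5 (back): cur=P back=1 fwd=1
After 6 (visit(U)): cur=U back=2 fwd=0
After 7 (back): cur=P back=1 fwd=1
After 8 (back): cur=HOME back=0 fwd=2
After 9 (forward): cur=P back=1 fwd=1
After 10 (back): cur=HOME back=0 fwd=2
After 11 (visit(R)): cur=R back=1 fwd=0

Answer: yes no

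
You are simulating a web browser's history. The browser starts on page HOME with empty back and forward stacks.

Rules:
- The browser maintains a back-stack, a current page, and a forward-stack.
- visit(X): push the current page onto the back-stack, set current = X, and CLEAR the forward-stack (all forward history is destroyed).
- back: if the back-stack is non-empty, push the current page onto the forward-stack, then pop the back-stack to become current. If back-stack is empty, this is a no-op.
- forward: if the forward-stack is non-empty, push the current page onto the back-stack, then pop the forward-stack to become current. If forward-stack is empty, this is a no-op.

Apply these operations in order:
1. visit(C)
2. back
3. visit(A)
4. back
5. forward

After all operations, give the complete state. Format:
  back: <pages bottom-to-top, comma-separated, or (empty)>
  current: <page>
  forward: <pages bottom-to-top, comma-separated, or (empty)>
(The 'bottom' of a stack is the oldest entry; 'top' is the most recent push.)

Answer: back: HOME
current: A
forward: (empty)

Derivation:
After 1 (visit(C)): cur=C back=1 fwd=0
After 2 (back): cur=HOME back=0 fwd=1
After 3 (visit(A)): cur=A back=1 fwd=0
After 4 (back): cur=HOME back=0 fwd=1
After 5 (forward): cur=A back=1 fwd=0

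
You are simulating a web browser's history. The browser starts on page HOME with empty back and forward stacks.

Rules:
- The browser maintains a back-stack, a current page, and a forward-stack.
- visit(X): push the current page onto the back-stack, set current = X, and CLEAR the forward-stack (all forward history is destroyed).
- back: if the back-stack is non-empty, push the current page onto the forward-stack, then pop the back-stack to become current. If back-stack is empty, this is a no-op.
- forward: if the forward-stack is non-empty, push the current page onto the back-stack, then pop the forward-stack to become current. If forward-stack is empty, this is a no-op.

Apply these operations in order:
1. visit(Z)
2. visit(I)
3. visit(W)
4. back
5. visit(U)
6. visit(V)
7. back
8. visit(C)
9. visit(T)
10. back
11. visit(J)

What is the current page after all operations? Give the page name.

After 1 (visit(Z)): cur=Z back=1 fwd=0
After 2 (visit(I)): cur=I back=2 fwd=0
After 3 (visit(W)): cur=W back=3 fwd=0
After 4 (back): cur=I back=2 fwd=1
After 5 (visit(U)): cur=U back=3 fwd=0
After 6 (visit(V)): cur=V back=4 fwd=0
After 7 (back): cur=U back=3 fwd=1
After 8 (visit(C)): cur=C back=4 fwd=0
After 9 (visit(T)): cur=T back=5 fwd=0
After 10 (back): cur=C back=4 fwd=1
After 11 (visit(J)): cur=J back=5 fwd=0

Answer: J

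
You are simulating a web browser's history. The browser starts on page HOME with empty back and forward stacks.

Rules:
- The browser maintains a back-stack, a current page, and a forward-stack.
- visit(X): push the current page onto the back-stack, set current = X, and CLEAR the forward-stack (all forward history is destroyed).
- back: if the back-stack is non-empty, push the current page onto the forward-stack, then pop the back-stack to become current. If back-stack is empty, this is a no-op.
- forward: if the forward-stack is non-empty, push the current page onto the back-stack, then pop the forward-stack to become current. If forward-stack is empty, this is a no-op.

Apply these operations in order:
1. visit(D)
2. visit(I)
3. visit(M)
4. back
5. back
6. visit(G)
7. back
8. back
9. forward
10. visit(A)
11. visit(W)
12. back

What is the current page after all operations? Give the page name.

Answer: A

Derivation:
After 1 (visit(D)): cur=D back=1 fwd=0
After 2 (visit(I)): cur=I back=2 fwd=0
After 3 (visit(M)): cur=M back=3 fwd=0
After 4 (back): cur=I back=2 fwd=1
After 5 (back): cur=D back=1 fwd=2
After 6 (visit(G)): cur=G back=2 fwd=0
After 7 (back): cur=D back=1 fwd=1
After 8 (back): cur=HOME back=0 fwd=2
After 9 (forward): cur=D back=1 fwd=1
After 10 (visit(A)): cur=A back=2 fwd=0
After 11 (visit(W)): cur=W back=3 fwd=0
After 12 (back): cur=A back=2 fwd=1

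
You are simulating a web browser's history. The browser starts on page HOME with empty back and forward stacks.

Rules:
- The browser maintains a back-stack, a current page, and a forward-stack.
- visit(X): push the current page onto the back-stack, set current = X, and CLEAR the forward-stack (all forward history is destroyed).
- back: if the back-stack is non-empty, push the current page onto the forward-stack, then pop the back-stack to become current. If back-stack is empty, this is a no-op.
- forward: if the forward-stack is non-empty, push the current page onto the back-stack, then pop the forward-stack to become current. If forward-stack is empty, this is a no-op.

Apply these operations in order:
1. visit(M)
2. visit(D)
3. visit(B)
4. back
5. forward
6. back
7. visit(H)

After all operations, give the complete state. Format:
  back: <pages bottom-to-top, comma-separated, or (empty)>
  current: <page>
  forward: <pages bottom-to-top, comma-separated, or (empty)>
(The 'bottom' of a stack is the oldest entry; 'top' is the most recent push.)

After 1 (visit(M)): cur=M back=1 fwd=0
After 2 (visit(D)): cur=D back=2 fwd=0
After 3 (visit(B)): cur=B back=3 fwd=0
After 4 (back): cur=D back=2 fwd=1
After 5 (forward): cur=B back=3 fwd=0
After 6 (back): cur=D back=2 fwd=1
After 7 (visit(H)): cur=H back=3 fwd=0

Answer: back: HOME,M,D
current: H
forward: (empty)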